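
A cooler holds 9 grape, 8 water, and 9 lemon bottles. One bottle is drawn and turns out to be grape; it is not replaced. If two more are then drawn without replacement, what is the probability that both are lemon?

After the first draw, 9 of the remaining 25 bottles are lemon.
P = 9/25 × 8/24 = 72/600 = 3/25.

3/25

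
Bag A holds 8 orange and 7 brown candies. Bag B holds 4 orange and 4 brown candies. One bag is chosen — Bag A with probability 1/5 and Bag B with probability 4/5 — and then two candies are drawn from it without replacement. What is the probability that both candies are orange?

118/525

From Bag A: P(both orange) = (8/15)(7/14) = 4/15.
From Bag B: P(both orange) = (4/8)(3/7) = 3/14.
Total probability = (1/5)(4/15) + (4/5)(3/14) = 118/525.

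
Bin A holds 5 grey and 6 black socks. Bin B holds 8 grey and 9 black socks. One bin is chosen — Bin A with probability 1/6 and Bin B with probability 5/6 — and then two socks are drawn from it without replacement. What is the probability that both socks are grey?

From Bin A: P(both grey) = (5/11)(4/10) = 2/11.
From Bin B: P(both grey) = (8/17)(7/16) = 7/34.
Total probability = (1/6)(2/11) + (5/6)(7/34) = 151/748.

151/748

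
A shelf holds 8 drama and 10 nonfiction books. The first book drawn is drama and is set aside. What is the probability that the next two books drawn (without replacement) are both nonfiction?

45/136

With the first book removed, 10 nonfiction remain out of 17.
P = 10/17 × 9/16 = 90/272 = 45/136.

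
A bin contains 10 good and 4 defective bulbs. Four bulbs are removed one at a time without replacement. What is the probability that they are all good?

30/143

P(all good) = 10/14 × 9/13 × 8/12 × 7/11 = 5040/24024 = 30/143.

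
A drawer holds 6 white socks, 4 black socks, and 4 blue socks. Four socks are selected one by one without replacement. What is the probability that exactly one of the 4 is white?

48/143

One ordering (white drawn first) has probability 6/14 × 8/13 × 7/12 × 6/11 = 2016/24024 = 12/143.
There are C(4,1) = 4 such orderings, each equally likely, so P = 4 × 12/143 = 48/143.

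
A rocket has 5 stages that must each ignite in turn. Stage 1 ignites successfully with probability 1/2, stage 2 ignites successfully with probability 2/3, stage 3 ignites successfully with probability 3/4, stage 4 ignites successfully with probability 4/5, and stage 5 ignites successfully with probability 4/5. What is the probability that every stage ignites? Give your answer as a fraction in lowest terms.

Multiplying along the chain,
P = 1/2 × 2/3 × 3/4 × 4/5 × 4/5 = 96/600 = 4/25.

4/25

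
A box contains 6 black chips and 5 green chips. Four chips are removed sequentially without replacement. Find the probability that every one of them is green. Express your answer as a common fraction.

P(all green) = 5/11 × 4/10 × 3/9 × 2/8 = 120/7920 = 1/66.

1/66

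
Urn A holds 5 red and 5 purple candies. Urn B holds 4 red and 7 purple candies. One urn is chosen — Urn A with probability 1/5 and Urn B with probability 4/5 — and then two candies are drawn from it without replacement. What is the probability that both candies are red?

326/2475

From Urn A: P(both red) = (5/10)(4/9) = 2/9.
From Urn B: P(both red) = (4/11)(3/10) = 6/55.
Total probability = (1/5)(2/9) + (4/5)(6/55) = 326/2475.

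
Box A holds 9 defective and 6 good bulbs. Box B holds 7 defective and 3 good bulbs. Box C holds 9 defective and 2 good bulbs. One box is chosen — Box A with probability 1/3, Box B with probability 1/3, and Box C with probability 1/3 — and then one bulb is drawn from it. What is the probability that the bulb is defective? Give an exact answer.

From Box A: P(defective) = 9/15.
From Box B: P(defective) = 7/10.
From Box C: P(defective) = 9/11.
Total probability = (1/3)(9/15) + (1/3)(7/10) + (1/3)(9/11) = 233/330.

233/330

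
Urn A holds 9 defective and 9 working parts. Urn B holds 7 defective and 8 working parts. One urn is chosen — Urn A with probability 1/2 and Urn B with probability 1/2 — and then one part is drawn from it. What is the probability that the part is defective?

29/60

From Urn A: P(defective) = 9/18.
From Urn B: P(defective) = 7/15.
Total probability = (1/2)(9/18) + (1/2)(7/15) = 29/60.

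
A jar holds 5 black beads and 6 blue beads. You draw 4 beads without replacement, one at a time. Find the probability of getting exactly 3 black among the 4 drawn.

2/11

One ordering (black drawn first) has probability 5/11 × 4/10 × 3/9 × 6/8 = 360/7920 = 1/22.
There are C(4,3) = 4 such orderings, each equally likely, so P = 4 × 1/22 = 2/11.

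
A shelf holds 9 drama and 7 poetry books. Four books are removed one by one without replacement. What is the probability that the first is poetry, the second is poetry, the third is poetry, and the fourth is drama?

Chain rule:
P = 7/16 × 6/15 × 5/14 × 9/13 = 1890/43680 = 9/208.

9/208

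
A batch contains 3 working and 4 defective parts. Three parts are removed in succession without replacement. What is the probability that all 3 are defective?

P = 4/7 × 3/6 × 2/5 = 24/210 = 4/35.

4/35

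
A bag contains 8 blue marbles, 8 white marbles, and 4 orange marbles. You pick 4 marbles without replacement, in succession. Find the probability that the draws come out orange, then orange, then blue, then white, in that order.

32/4845

Multiply the probability of each draw given the previous ones:
P = 4/20 × 3/19 × 8/18 × 8/17 = 768/116280 = 32/4845.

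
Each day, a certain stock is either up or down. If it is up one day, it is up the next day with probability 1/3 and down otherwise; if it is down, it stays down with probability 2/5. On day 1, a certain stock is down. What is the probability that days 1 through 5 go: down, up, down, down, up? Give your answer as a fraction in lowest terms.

12/125

Day 1 is given. For each transition, use the conditional probability from the current state:
P(up | down) = 3/5; P(down | up) = 2/3; P(down | down) = 2/5; P(up | down) = 3/5.
P = 3/5 × 2/3 × 2/5 × 3/5 = 36/375 = 12/125.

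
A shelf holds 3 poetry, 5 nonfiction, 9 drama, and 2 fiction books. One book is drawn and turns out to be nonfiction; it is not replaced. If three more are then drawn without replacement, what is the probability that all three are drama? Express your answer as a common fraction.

With the first book removed, 9 drama remain out of 18.
P = 9/18 × 8/17 × 7/16 = 504/4896 = 7/68.

7/68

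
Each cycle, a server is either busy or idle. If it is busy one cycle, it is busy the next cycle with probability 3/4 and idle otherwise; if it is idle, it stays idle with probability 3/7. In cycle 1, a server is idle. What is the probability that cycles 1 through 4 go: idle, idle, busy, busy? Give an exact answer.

9/49

Cycle 1 is given. For each transition, use the conditional probability from the current state:
P(idle | idle) = 3/7; P(busy | idle) = 4/7; P(busy | busy) = 3/4.
P = 3/7 × 4/7 × 3/4 = 36/196 = 9/49.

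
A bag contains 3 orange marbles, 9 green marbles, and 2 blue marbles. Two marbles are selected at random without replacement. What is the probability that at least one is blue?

25/91

P(no blue) = 12/14 × 11/13 = 132/182 = 66/91.
P(at least one) = 1 − 66/91 = 25/91.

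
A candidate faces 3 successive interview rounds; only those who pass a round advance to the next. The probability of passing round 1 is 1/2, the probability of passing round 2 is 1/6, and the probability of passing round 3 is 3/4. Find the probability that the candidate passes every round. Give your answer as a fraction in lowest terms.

The events are sequential, so multiply the conditional probabilities:
P = 1/2 × 1/6 × 3/4 = 3/48 = 1/16.

1/16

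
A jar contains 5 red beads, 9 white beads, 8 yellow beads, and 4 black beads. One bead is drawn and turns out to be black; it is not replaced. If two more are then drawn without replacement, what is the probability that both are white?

3/25

After the first draw, 9 of the remaining 25 beads are white.
P = 9/25 × 8/24 = 72/600 = 3/25.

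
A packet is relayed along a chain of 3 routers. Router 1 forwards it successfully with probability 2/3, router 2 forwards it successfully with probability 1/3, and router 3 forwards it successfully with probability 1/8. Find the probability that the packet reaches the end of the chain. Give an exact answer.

The events are sequential, so multiply the conditional probabilities:
P = 2/3 × 1/3 × 1/8 = 2/72 = 1/36.

1/36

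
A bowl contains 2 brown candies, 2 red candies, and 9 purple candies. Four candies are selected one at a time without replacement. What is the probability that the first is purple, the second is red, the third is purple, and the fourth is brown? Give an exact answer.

12/715

Each draw changes the counts, so multiply the conditional probabilities along the sequence:
P = 9/13 × 2/12 × 8/11 × 2/10 = 288/17160 = 12/715.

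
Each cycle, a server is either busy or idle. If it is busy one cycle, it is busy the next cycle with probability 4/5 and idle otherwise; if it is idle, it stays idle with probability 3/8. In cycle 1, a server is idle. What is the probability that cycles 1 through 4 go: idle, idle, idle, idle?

27/512

Cycle 1 is given. For each transition, use the conditional probability from the current state:
P(idle | idle) = 3/8; P(idle | idle) = 3/8; P(idle | idle) = 3/8.
P = 3/8 × 3/8 × 3/8 = 27/512.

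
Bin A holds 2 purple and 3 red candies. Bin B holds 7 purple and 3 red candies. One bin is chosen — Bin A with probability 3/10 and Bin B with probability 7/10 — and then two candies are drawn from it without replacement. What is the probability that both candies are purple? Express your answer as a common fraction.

From Bin A: P(both purple) = (2/5)(1/4) = 1/10.
From Bin B: P(both purple) = (7/10)(6/9) = 7/15.
Total probability = (3/10)(1/10) + (7/10)(7/15) = 107/300.

107/300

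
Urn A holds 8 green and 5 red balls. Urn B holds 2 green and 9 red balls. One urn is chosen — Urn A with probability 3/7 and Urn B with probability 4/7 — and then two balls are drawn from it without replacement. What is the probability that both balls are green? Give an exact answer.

822/5005

From Urn A: P(both green) = (8/13)(7/12) = 14/39.
From Urn B: P(both green) = (2/11)(1/10) = 1/55.
Total probability = (3/7)(14/39) + (4/7)(1/55) = 822/5005.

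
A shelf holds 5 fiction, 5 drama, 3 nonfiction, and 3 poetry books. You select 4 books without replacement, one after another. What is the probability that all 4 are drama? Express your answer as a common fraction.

P(all drama) = 5/16 × 4/15 × 3/14 × 2/13 = 120/43680 = 1/364.

1/364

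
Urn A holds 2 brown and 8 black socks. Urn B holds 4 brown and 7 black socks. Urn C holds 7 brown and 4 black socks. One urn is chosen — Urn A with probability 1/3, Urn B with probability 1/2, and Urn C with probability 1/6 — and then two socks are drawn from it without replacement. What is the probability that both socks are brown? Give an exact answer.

373/2970

From Urn A: P(both brown) = (2/10)(1/9) = 1/45.
From Urn B: P(both brown) = (4/11)(3/10) = 6/55.
From Urn C: P(both brown) = (7/11)(6/10) = 21/55.
Total probability = (1/3)(1/45) + (1/2)(6/55) + (1/6)(21/55) = 373/2970.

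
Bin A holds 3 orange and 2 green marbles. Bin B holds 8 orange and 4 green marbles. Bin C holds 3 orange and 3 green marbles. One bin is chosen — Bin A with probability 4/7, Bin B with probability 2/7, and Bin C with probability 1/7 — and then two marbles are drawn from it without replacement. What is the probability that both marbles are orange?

From Bin A: P(both orange) = (3/5)(2/4) = 3/10.
From Bin B: P(both orange) = (8/12)(7/11) = 14/33.
From Bin C: P(both orange) = (3/6)(2/5) = 1/5.
Total probability = (4/7)(3/10) + (2/7)(14/33) + (1/7)(1/5) = 53/165.

53/165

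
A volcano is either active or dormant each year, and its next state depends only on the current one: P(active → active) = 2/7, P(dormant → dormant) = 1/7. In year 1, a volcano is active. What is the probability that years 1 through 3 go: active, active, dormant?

Year 1 is given. For each transition, use the conditional probability from the current state:
P(active | active) = 2/7; P(dormant | active) = 5/7.
P = 2/7 × 5/7 = 10/49.

10/49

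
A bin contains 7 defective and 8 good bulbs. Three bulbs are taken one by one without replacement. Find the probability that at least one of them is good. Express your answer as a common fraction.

12/13

P(no good) = 7/15 × 6/14 × 5/13 = 210/2730 = 1/13.
P(at least one) = 1 − 1/13 = 12/13.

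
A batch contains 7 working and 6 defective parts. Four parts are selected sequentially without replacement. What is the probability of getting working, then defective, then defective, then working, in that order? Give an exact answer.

Each draw changes the counts, so multiply the conditional probabilities along the sequence:
P = 7/13 × 6/12 × 5/11 × 6/10 = 1260/17160 = 21/286.

21/286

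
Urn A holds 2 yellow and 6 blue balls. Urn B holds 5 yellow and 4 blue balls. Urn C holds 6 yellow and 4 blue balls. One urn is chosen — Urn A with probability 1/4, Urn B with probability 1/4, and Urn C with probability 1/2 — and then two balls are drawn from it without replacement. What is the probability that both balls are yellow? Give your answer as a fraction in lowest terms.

247/1008

From Urn A: P(both yellow) = (2/8)(1/7) = 1/28.
From Urn B: P(both yellow) = (5/9)(4/8) = 5/18.
From Urn C: P(both yellow) = (6/10)(5/9) = 1/3.
Total probability = (1/4)(1/28) + (1/4)(5/18) + (1/2)(1/3) = 247/1008.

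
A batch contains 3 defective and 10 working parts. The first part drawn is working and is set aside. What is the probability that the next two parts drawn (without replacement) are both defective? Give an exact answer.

1/22

With the first part removed, 3 defective remain out of 12.
P = 3/12 × 2/11 = 6/132 = 1/22.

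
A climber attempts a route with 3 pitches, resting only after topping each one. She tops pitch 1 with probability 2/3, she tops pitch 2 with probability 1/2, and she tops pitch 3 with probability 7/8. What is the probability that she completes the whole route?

Each stage is reached only if all earlier stages succeed, so
P = 2/3 × 1/2 × 7/8 = 14/48 = 7/24.

7/24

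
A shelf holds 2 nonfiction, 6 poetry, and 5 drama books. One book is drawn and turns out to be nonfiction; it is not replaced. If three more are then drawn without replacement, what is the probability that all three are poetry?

After the first draw, 6 of the remaining 12 books are poetry.
P = 6/12 × 5/11 × 4/10 = 120/1320 = 1/11.

1/11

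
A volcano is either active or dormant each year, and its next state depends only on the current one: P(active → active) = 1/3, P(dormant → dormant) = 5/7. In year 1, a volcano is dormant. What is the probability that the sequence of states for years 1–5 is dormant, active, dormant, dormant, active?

40/1029

Year 1 is given. For each transition, use the conditional probability from the current state:
P(active | dormant) = 2/7; P(dormant | active) = 2/3; P(dormant | dormant) = 5/7; P(active | dormant) = 2/7.
P = 2/7 × 2/3 × 5/7 × 2/7 = 40/1029.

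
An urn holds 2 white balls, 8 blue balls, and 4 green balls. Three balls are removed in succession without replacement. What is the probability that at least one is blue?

86/91

P(no blue) = 6/14 × 5/13 × 4/12 = 120/2184 = 5/91.
P(at least one) = 1 − 5/91 = 86/91.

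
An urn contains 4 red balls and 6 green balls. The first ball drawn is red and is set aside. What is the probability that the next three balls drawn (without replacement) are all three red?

With the first ball removed, 3 red remain out of 9.
P = 3/9 × 2/8 × 1/7 = 6/504 = 1/84.

1/84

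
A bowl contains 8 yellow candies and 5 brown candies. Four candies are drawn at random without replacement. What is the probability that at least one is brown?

P(no brown) = 8/13 × 7/12 × 6/11 × 5/10 = 1680/17160 = 14/143.
P(at least one) = 1 − 14/143 = 129/143.

129/143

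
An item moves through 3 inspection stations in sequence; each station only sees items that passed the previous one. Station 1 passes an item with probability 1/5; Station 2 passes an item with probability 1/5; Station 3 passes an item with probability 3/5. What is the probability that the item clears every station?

The events are sequential, so multiply the conditional probabilities:
P = 1/5 × 1/5 × 3/5 = 3/125.

3/125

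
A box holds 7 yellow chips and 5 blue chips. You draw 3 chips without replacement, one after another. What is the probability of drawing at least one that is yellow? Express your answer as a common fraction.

21/22

P(no yellow) = 5/12 × 4/11 × 3/10 = 60/1320 = 1/22.
P(at least one) = 1 − 1/22 = 21/22.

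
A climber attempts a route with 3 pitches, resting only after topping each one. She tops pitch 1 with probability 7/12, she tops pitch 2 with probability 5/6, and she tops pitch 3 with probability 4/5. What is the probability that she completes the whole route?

Each stage is reached only if all earlier stages succeed, so
P = 7/12 × 5/6 × 4/5 = 140/360 = 7/18.

7/18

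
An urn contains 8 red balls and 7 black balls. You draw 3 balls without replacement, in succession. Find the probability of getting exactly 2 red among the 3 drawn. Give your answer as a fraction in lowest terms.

28/65

One ordering (red drawn first) has probability 8/15 × 7/14 × 7/13 = 392/2730 = 28/195.
There are C(3,2) = 3 such orderings, each equally likely, so P = 3 × 28/195 = 28/65.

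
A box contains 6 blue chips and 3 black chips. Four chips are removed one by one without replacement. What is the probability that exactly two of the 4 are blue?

5/14

One ordering (blue drawn first) has probability 6/9 × 5/8 × 3/7 × 2/6 = 180/3024 = 5/84.
There are C(4,2) = 6 such orderings, each equally likely, so P = 6 × 5/84 = 5/14.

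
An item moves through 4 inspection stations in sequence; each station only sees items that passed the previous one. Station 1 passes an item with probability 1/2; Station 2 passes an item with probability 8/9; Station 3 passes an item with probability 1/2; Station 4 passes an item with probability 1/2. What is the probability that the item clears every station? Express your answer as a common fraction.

1/9

Multiplying along the chain,
P = 1/2 × 8/9 × 1/2 × 1/2 = 8/72 = 1/9.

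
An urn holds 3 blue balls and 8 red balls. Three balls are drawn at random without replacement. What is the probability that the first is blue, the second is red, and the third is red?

28/165

Chain rule:
P = 3/11 × 8/10 × 7/9 = 168/990 = 28/165.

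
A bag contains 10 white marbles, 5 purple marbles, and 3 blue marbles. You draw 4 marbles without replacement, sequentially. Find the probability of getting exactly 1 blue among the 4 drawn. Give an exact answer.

91/204

One ordering (blue drawn first) has probability 3/18 × 15/17 × 14/16 × 13/15 = 8190/73440 = 91/816.
There are C(4,1) = 4 such orderings, each equally likely, so P = 4 × 91/816 = 91/204.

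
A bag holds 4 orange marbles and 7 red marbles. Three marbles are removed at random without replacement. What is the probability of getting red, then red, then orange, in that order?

Each draw changes the counts, so multiply the conditional probabilities along the sequence:
P = 7/11 × 6/10 × 4/9 = 168/990 = 28/165.

28/165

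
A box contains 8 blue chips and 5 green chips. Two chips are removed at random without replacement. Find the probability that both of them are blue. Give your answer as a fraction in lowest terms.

14/39

P(every draw is blue) = 8/13 × 7/12 = 56/156 = 14/39.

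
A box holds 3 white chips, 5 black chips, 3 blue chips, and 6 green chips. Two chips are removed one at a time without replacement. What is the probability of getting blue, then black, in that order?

Each draw changes the counts, so multiply the conditional probabilities along the sequence:
P = 3/17 × 5/16 = 15/272.

15/272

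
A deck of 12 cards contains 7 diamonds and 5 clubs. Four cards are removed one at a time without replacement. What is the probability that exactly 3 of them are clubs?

14/99

One ordering (clubs drawn first) has probability 5/12 × 4/11 × 3/10 × 7/9 = 420/11880 = 7/198.
There are C(4,3) = 4 such orderings, each equally likely, so P = 4 × 7/198 = 14/99.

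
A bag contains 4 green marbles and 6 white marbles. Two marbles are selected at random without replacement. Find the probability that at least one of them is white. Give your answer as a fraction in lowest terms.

P(no white) = 4/10 × 3/9 = 12/90 = 2/15.
P(at least one) = 1 − 2/15 = 13/15.

13/15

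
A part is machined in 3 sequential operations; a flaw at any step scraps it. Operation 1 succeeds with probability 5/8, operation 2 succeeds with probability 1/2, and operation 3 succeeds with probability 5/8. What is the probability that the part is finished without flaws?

25/128

Each stage is reached only if all earlier stages succeed, so
P = 5/8 × 1/2 × 5/8 = 25/128.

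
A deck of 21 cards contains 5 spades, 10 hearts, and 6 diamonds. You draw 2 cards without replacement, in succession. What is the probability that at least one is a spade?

3/7

P(no spades) = 16/21 × 15/20 = 240/420 = 4/7.
P(at least one) = 1 − 4/7 = 3/7.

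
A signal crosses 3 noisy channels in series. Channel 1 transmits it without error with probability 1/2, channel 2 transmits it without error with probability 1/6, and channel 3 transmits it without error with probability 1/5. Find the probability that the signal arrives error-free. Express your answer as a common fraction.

Each stage is reached only if all earlier stages succeed, so
P = 1/2 × 1/6 × 1/5 = 1/60.

1/60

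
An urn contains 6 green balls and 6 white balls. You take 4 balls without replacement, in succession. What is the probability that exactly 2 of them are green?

5/11

One ordering (green drawn first) has probability 6/12 × 5/11 × 6/10 × 5/9 = 900/11880 = 5/66.
There are C(4,2) = 6 such orderings, each equally likely, so P = 6 × 5/66 = 5/11.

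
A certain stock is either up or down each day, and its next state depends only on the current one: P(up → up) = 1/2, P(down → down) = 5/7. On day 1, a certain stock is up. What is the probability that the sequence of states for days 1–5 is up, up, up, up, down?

Day 1 is given. For each transition, use the conditional probability from the current state:
P(up | up) = 1/2; P(up | up) = 1/2; P(up | up) = 1/2; P(down | up) = 1/2.
P = 1/2 × 1/2 × 1/2 × 1/2 = 1/16.

1/16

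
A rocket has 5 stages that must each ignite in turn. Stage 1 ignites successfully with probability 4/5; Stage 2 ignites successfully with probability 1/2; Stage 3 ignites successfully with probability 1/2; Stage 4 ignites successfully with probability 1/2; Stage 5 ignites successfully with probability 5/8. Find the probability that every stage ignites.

1/16

Each stage is reached only if all earlier stages succeed, so
P = 4/5 × 1/2 × 1/2 × 1/2 × 5/8 = 20/320 = 1/16.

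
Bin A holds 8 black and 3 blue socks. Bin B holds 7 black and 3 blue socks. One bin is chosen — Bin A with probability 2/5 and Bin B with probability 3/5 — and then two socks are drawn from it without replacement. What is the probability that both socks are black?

From Bin A: P(both black) = (8/11)(7/10) = 28/55.
From Bin B: P(both black) = (7/10)(6/9) = 7/15.
Total probability = (2/5)(28/55) + (3/5)(7/15) = 133/275.

133/275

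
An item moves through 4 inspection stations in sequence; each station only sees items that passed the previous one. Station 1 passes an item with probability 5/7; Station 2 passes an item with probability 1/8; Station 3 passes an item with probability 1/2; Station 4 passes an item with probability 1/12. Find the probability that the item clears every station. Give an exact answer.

Each stage is reached only if all earlier stages succeed, so
P = 5/7 × 1/8 × 1/2 × 1/12 = 5/1344.

5/1344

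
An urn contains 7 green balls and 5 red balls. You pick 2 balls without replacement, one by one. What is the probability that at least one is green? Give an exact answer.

P(no green) = 5/12 × 4/11 = 20/132 = 5/33.
P(at least one) = 1 − 5/33 = 28/33.

28/33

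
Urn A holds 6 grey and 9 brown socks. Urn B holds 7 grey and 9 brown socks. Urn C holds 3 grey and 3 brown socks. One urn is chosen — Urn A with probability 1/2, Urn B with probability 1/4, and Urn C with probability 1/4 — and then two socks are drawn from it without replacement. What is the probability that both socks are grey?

From Urn A: P(both grey) = (6/15)(5/14) = 1/7.
From Urn B: P(both grey) = (7/16)(6/15) = 7/40.
From Urn C: P(both grey) = (3/6)(2/5) = 1/5.
Total probability = (1/2)(1/7) + (1/4)(7/40) + (1/4)(1/5) = 37/224.

37/224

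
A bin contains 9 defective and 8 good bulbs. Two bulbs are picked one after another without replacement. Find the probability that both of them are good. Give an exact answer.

7/34

P = 8/17 × 7/16 = 56/272 = 7/34.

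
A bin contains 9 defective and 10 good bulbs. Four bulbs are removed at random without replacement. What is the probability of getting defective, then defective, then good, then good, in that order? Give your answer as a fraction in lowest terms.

Each draw changes the counts, so multiply the conditional probabilities along the sequence:
P = 9/19 × 8/18 × 10/17 × 9/16 = 6480/93024 = 45/646.

45/646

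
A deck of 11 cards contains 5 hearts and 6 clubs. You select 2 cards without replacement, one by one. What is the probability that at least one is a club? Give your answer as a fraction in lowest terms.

9/11

P(no clubs) = 5/11 × 4/10 = 20/110 = 2/11.
P(at least one) = 1 − 2/11 = 9/11.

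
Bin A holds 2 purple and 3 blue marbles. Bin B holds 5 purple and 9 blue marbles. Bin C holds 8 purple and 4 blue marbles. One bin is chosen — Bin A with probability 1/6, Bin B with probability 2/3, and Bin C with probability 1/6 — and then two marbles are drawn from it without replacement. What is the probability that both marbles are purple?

28943/180180

From Bin A: P(both purple) = (2/5)(1/4) = 1/10.
From Bin B: P(both purple) = (5/14)(4/13) = 10/91.
From Bin C: P(both purple) = (8/12)(7/11) = 14/33.
Total probability = (1/6)(1/10) + (2/3)(10/91) + (1/6)(14/33) = 28943/180180.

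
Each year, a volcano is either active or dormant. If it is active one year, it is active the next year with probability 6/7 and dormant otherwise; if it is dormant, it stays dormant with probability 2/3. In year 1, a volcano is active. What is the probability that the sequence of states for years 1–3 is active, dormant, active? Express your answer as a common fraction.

Year 1 is given. For each transition, use the conditional probability from the current state:
P(dormant | active) = 1/7; P(active | dormant) = 1/3.
P = 1/7 × 1/3 = 1/21.

1/21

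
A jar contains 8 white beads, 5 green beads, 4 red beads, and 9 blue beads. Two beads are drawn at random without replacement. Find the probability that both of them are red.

P(every draw is red) = 4/26 × 3/25 = 12/650 = 6/325.

6/325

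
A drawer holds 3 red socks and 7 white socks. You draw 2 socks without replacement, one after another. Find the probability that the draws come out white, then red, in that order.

Each draw changes the counts, so multiply the conditional probabilities along the sequence:
P = 7/10 × 3/9 = 21/90 = 7/30.

7/30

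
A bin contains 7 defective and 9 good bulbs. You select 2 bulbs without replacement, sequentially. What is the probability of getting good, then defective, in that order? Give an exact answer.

21/80

Each draw changes the counts, so multiply the conditional probabilities along the sequence:
P = 9/16 × 7/15 = 63/240 = 21/80.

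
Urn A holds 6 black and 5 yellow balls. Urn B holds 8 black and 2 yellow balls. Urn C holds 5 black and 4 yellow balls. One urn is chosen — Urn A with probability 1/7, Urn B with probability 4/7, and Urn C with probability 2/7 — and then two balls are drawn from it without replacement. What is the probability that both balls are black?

From Urn A: P(both black) = (6/11)(5/10) = 3/11.
From Urn B: P(both black) = (8/10)(7/9) = 28/45.
From Urn C: P(both black) = (5/9)(4/8) = 5/18.
Total probability = (1/7)(3/11) + (4/7)(28/45) + (2/7)(5/18) = 1642/3465.

1642/3465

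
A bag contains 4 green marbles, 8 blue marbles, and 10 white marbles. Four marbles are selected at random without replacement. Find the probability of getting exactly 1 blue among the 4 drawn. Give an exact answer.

One ordering (blue drawn first) has probability 8/22 × 14/21 × 13/20 × 12/19 = 17472/175560 = 104/1045.
There are C(4,1) = 4 such orderings, each equally likely, so P = 4 × 104/1045 = 416/1045.

416/1045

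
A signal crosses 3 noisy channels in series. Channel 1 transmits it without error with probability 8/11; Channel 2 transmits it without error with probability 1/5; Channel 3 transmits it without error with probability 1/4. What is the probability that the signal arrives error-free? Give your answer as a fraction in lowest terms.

2/55

The events are sequential, so multiply the conditional probabilities:
P = 8/11 × 1/5 × 1/4 = 8/220 = 2/55.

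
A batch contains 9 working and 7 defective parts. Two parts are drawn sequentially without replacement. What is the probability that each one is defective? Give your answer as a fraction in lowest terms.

P(all defective) = 7/16 × 6/15 = 42/240 = 7/40.

7/40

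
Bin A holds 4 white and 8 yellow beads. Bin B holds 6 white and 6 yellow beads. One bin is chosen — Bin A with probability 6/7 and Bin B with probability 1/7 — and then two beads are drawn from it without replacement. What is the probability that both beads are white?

17/154

From Bin A: P(both white) = (4/12)(3/11) = 1/11.
From Bin B: P(both white) = (6/12)(5/11) = 5/22.
Total probability = (6/7)(1/11) + (1/7)(5/22) = 17/154.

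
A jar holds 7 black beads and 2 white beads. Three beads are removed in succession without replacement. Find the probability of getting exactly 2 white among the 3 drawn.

One ordering (white drawn first) has probability 2/9 × 1/8 × 7/7 = 14/504 = 1/36.
There are C(3,2) = 3 such orderings, each equally likely, so P = 3 × 1/36 = 1/12.

1/12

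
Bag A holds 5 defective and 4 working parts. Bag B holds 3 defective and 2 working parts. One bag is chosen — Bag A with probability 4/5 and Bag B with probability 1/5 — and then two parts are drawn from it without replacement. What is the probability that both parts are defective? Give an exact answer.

From Bag A: P(both defective) = (5/9)(4/8) = 5/18.
From Bag B: P(both defective) = (3/5)(2/4) = 3/10.
Total probability = (4/5)(5/18) + (1/5)(3/10) = 127/450.

127/450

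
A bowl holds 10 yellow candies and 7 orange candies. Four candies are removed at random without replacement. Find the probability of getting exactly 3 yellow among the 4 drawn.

One ordering (yellow drawn first) has probability 10/17 × 9/16 × 8/15 × 7/14 = 5040/57120 = 3/34.
There are C(4,3) = 4 such orderings, each equally likely, so P = 4 × 3/34 = 6/17.

6/17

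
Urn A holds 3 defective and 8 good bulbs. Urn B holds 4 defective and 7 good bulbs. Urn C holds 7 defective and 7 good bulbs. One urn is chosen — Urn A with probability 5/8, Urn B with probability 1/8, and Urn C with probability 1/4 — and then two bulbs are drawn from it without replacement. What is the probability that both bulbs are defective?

From Urn A: P(both defective) = (3/11)(2/10) = 3/55.
From Urn B: P(both defective) = (4/11)(3/10) = 6/55.
From Urn C: P(both defective) = (7/14)(6/13) = 3/13.
Total probability = (5/8)(3/55) + (1/8)(6/55) + (1/4)(3/13) = 603/5720.

603/5720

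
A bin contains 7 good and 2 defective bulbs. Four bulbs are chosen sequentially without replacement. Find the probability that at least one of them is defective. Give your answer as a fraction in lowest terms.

P(no defective) = 7/9 × 6/8 × 5/7 × 4/6 = 840/3024 = 5/18.
P(at least one) = 1 − 5/18 = 13/18.

13/18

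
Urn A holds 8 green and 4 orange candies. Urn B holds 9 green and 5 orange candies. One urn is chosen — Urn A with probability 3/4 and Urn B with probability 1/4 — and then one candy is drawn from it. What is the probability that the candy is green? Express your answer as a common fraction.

37/56

From Urn A: P(green) = 8/12.
From Urn B: P(green) = 9/14.
Total probability = (3/4)(8/12) + (1/4)(9/14) = 37/56.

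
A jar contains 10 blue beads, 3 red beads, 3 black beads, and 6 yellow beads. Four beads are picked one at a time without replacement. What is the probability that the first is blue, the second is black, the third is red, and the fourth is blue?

27/5852

Each draw changes the counts, so multiply the conditional probabilities along the sequence:
P = 10/22 × 3/21 × 3/20 × 9/19 = 810/175560 = 27/5852.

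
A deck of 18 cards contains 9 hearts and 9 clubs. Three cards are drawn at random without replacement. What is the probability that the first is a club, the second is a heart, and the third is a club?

Multiply the probability of each draw given the previous ones:
P = 9/18 × 9/17 × 8/16 = 648/4896 = 9/68.

9/68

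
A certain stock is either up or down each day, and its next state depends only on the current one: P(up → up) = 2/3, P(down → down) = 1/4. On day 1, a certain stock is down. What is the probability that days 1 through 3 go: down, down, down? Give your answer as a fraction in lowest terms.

Day 1 is given. For each transition, use the conditional probability from the current state:
P(down | down) = 1/4; P(down | down) = 1/4.
P = 1/4 × 1/4 = 1/16.

1/16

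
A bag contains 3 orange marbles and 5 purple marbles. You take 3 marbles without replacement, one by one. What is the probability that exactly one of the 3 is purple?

15/56

One ordering (purple drawn first) has probability 5/8 × 3/7 × 2/6 = 30/336 = 5/56.
There are C(3,1) = 3 such orderings, each equally likely, so P = 3 × 5/56 = 15/56.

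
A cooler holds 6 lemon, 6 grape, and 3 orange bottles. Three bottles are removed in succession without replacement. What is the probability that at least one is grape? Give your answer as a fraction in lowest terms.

P(no grape) = 9/15 × 8/14 × 7/13 = 504/2730 = 12/65.
P(at least one) = 1 − 12/65 = 53/65.

53/65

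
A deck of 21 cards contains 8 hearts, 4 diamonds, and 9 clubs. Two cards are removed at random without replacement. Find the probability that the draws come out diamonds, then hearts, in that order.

8/105

Multiply the probability of each draw given the previous ones:
P = 4/21 × 8/20 = 32/420 = 8/105.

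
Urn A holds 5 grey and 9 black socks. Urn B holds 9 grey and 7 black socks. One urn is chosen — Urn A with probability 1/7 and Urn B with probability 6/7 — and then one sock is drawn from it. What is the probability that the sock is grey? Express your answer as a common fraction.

209/392

From Urn A: P(grey) = 5/14.
From Urn B: P(grey) = 9/16.
Total probability = (1/7)(5/14) + (6/7)(9/16) = 209/392.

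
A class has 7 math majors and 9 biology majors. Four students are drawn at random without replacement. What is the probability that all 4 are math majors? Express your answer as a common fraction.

P = 7/16 × 6/15 × 5/14 × 4/13 = 840/43680 = 1/52.

1/52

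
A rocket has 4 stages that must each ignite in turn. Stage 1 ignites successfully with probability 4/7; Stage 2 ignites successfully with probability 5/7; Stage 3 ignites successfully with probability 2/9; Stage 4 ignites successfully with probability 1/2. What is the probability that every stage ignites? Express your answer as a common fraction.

20/441

Each stage is reached only if all earlier stages succeed, so
P = 4/7 × 5/7 × 2/9 × 1/2 = 40/882 = 20/441.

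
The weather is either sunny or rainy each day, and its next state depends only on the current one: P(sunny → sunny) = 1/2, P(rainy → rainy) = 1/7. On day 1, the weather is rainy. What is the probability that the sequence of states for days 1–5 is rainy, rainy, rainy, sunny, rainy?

3/343

Day 1 is given. For each transition, use the conditional probability from the current state:
P(rainy | rainy) = 1/7; P(rainy | rainy) = 1/7; P(sunny | rainy) = 6/7; P(rainy | sunny) = 1/2.
P = 1/7 × 1/7 × 6/7 × 1/2 = 6/686 = 3/343.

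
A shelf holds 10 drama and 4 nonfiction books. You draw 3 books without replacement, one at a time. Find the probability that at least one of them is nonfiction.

61/91

P(no nonfiction) = 10/14 × 9/13 × 8/12 = 720/2184 = 30/91.
P(at least one) = 1 − 30/91 = 61/91.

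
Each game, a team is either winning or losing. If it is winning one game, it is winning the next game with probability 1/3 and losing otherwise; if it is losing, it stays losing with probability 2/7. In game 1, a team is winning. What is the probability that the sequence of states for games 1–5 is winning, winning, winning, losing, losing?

Game 1 is given. For each transition, use the conditional probability from the current state:
P(winning | winning) = 1/3; P(winning | winning) = 1/3; P(losing | winning) = 2/3; P(losing | losing) = 2/7.
P = 1/3 × 1/3 × 2/3 × 2/7 = 4/189.

4/189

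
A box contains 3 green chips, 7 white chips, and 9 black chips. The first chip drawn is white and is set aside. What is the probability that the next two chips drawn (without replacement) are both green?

1/51

After the first draw, 3 of the remaining 18 chips are green.
P = 3/18 × 2/17 = 6/306 = 1/51.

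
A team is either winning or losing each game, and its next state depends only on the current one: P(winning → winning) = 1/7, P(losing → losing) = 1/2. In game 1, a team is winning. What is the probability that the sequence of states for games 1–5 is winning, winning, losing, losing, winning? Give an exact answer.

3/98

Game 1 is given. For each transition, use the conditional probability from the current state:
P(winning | winning) = 1/7; P(losing | winning) = 6/7; P(losing | losing) = 1/2; P(winning | losing) = 1/2.
P = 1/7 × 6/7 × 1/2 × 1/2 = 6/196 = 3/98.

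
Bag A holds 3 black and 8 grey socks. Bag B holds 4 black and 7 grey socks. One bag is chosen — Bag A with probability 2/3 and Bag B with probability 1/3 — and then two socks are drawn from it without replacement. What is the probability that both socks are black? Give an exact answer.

From Bag A: P(both black) = (3/11)(2/10) = 3/55.
From Bag B: P(both black) = (4/11)(3/10) = 6/55.
Total probability = (2/3)(3/55) + (1/3)(6/55) = 4/55.

4/55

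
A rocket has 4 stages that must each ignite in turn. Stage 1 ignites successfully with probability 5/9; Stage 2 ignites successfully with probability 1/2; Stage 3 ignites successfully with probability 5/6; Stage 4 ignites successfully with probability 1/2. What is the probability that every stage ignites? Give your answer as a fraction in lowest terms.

25/216

The events are sequential, so multiply the conditional probabilities:
P = 5/9 × 1/2 × 5/6 × 1/2 = 25/216.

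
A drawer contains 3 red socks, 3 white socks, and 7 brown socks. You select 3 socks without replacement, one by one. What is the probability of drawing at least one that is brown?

133/143

P(no brown) = 6/13 × 5/12 × 4/11 = 120/1716 = 10/143.
P(at least one) = 1 − 10/143 = 133/143.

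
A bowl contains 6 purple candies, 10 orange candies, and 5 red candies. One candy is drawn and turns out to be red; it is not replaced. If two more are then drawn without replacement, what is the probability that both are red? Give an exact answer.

With the first candy removed, 4 red remain out of 20.
P = 4/20 × 3/19 = 12/380 = 3/95.

3/95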